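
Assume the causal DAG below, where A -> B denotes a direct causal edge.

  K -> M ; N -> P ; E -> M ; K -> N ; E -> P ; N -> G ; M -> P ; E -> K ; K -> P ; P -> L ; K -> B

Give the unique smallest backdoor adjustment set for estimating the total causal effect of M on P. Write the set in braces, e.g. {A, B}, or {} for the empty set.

Variables eligible for adjustment (non-descendants of M, excluding M and P): {B, E, G, K, N}.
Backdoor paths from M to P:
  P1: M <- E -> K -> N -> P
  P2: M <- E -> K -> P
  P3: M <- E -> P
  P4: M <- K <- E -> P
  P5: M <- K -> N -> P
  P6: M <- K -> P
The empty set is not sufficient: P1 (M <- E -> K -> N -> P) has no collider blocking it and no conditioned non-collider, so it is open.
Try {E, K}:
  P1: blocked at fork node E ∈ conditioning set.
  P2: blocked at fork node E ∈ conditioning set.
  P3: blocked at fork node E ∈ conditioning set.
  P4: blocked at chain node K ∈ conditioning set.
  P5: blocked at fork node K ∈ conditioning set.
  P6: blocked at fork node K ∈ conditioning set.
{E, K} contains no descendant of M and blocks every backdoor path.
Every element of {E, K} is needed (dropping E leaves P3 open; dropping K leaves P5 open), so no proper subset is valid.
Among all size-2 subsets of the eligible variables, only {E, K} blocks every backdoor path, so it is the unique smallest valid adjustment set.

{E, K}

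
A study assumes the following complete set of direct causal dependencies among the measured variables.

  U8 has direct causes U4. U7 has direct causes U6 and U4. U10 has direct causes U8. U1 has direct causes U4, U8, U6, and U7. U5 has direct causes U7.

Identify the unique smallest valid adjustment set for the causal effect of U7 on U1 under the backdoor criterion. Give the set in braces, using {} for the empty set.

Variables eligible for adjustment (non-descendants of U7, excluding U7 and U1): {U10, U4, U6, U8}.
Backdoor paths from U7 to U1:
  P1: U7 <- U4 -> U8 -> U1
  P2: U7 <- U4 -> U1
  P3: U7 <- U6 -> U1
The empty set is not sufficient: P1 (U7 <- U4 -> U8 -> U1) has no collider blocking it and no conditioned non-collider, so it is open.
Try {U4, U6}:
  P1: blocked at fork node U4 ∈ conditioning set.
  P2: blocked at fork node U4 ∈ conditioning set.
  P3: blocked at fork node U6 ∈ conditioning set.
{U4, U6} contains no descendant of U7 and blocks every backdoor path.
Every element of {U4, U6} is needed (dropping U4 leaves P1 open; dropping U6 leaves P3 open), so no proper subset is valid.
Among all size-2 subsets of the eligible variables, only {U4, U6} blocks every backdoor path, so it is the unique smallest valid adjustment set.

{U4, U6}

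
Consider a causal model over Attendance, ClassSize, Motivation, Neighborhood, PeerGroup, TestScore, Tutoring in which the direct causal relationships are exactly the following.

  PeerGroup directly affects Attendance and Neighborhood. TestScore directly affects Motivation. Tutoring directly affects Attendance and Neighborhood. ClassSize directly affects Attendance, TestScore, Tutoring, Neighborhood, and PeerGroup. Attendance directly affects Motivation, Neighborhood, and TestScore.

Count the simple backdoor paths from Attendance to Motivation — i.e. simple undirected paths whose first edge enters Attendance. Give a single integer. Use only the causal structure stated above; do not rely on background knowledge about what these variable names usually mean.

A backdoor path from Attendance to Motivation is any simple undirected path whose first edge points into Attendance (i.e. leaves Attendance via a parent).
Parents of Attendance: {ClassSize, PeerGroup, Tutoring}.
Enumerating:
  P1: Attendance <- ClassSize -> TestScore -> Motivation
  P2: Attendance <- Tutoring <- ClassSize -> TestScore -> Motivation
  P3: Attendance <- Tutoring -> Neighborhood <- ClassSize -> TestScore -> Motivation
  P4: Attendance <- Tutoring -> Neighborhood <- PeerGroup <- ClassSize -> TestScore -> Motivation
  P5: Attendance <- PeerGroup <- ClassSize -> TestScore -> Motivation
  P6: Attendance <- PeerGroup -> Neighborhood <- ClassSize -> TestScore -> Motivation
  P7: Attendance <- PeerGroup -> Neighborhood <- Tutoring <- ClassSize -> TestScore -> Motivation
That exhausts the simple backdoor paths. Count: 7.

7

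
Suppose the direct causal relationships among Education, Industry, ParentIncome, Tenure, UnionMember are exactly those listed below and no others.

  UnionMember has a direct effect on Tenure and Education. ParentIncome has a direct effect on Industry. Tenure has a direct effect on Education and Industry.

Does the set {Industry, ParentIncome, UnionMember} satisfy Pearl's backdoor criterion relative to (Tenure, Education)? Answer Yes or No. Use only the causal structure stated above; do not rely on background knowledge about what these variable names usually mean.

Backdoor paths from Tenure to Education (paths whose first edge points into Tenure):
  P1: Tenure <- UnionMember -> Education
Condition 1 (no descendant of Tenure in the set): FAILS — Industry is a descendant of Tenure.
Condition 2 (every backdoor path blocked by {Industry, ParentIncome, UnionMember}):
  P1: blocked at fork node UnionMember ∈ conditioning set.
{Industry, ParentIncome, UnionMember} does not satisfy the backdoor criterion.

No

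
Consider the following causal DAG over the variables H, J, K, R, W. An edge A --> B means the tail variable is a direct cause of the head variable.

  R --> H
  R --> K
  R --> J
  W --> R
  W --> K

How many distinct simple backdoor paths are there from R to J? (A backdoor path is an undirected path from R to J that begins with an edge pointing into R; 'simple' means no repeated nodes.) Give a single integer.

0

A backdoor path from R to J is any simple undirected path whose first edge points into R (i.e. leaves R via a parent).
Parents of R: {W}.
No simple path from any parent of R reaches J without revisiting R, so there are no backdoor paths.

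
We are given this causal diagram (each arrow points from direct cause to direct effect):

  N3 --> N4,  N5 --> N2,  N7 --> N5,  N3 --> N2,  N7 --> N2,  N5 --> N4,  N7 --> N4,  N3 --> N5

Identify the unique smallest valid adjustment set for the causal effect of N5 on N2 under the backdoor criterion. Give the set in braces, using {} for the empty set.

{N3, N7}

Variables eligible for adjustment (non-descendants of N5, excluding N5 and N2): {N3, N7}.
Backdoor paths from N5 to N2:
  P1: N5 <- N3 -> N4 <- N7 -> N2
  P2: N5 <- N3 -> N2
  P3: N5 <- N7 -> N4 <- N3 -> N2
  P4: N5 <- N7 -> N2
The empty set is not sufficient: P2 (N5 <- N3 -> N2) has no collider blocking it and no conditioned non-collider, so it is open.
Try {N3, N7}:
  P1: blocked at fork node N3 ∈ conditioning set.
  P2: blocked at fork node N3 ∈ conditioning set.
  P3: blocked at fork node N7 ∈ conditioning set.
  P4: blocked at fork node N7 ∈ conditioning set.
{N3, N7} contains no descendant of N5 and blocks every backdoor path.
Every element of {N3, N7} is needed (dropping N3 leaves P2 open; dropping N7 leaves P4 open), so no proper subset is valid.
Among all size-2 subsets of the eligible variables, only {N3, N7} blocks every backdoor path, so it is the unique smallest valid adjustment set.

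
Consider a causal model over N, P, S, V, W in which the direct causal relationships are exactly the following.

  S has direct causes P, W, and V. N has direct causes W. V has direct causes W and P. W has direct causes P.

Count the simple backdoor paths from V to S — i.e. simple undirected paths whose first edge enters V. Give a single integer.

A backdoor path from V to S is any simple undirected path whose first edge points into V (i.e. leaves V via a parent).
Parents of V: {P, W}.
Enumerating:
  P1: V <- P -> W -> S
  P2: V <- P -> S
  P3: V <- W <- P -> S
  P4: V <- W -> S
That exhausts the simple backdoor paths. Count: 4.

4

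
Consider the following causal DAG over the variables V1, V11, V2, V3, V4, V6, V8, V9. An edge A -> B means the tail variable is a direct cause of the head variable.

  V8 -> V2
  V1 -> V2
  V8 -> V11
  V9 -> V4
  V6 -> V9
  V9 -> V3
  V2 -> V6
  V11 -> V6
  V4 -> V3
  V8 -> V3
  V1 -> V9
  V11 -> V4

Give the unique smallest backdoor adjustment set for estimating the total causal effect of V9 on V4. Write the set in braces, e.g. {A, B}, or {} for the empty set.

{V11}

Variables eligible for adjustment (non-descendants of V9, excluding V9 and V4): {V1, V11, V2, V6, V8}.
Backdoor paths from V9 to V4:
  P1: V9 <- V1 -> V2 <- V8 -> V11 -> V4
  P2: V9 <- V1 -> V2 <- V8 -> V3 <- V4
  P3: V9 <- V1 -> V2 -> V6 <- V11 <- V8 -> V3 <- V4
  P4: V9 <- V1 -> V2 -> V6 <- V11 -> V4
  P5: V9 <- V6 <- V11 <- V8 -> V3 <- V4
  P6: V9 <- V6 <- V11 -> V4
  P7: V9 <- V6 <- V2 <- V8 -> V11 -> V4
  P8: V9 <- V6 <- V2 <- V8 -> V3 <- V4
The empty set is not sufficient: P6 (V9 <- V6 <- V11 -> V4) has no collider blocking it and no conditioned non-collider, so it is open.
Try {V11}:
  P1: blocked at collider V2 (neither it nor any descendant is in the conditioning set).
  P2: blocked at collider V2 (neither it nor any descendant is in the conditioning set).
  P3: blocked at collider V6 (neither it nor any descendant is in the conditioning set).
  P4: blocked at collider V6 (neither it nor any descendant is in the conditioning set).
  P5: blocked at chain node V11 ∈ conditioning set.
  P6: blocked at fork node V11 ∈ conditioning set.
  P7: blocked at chain node V11 ∈ conditioning set.
  P8: blocked at collider V3 (neither it nor any descendant is in the conditioning set).
{V11} contains no descendant of V9 and blocks every backdoor path.
No other singleton works — e.g. {V1} leaves P6 open — so {V11} is the unique smallest valid adjustment set.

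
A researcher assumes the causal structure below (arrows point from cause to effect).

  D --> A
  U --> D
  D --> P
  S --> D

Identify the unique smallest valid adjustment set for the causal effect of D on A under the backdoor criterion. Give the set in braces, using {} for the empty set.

Variables eligible for adjustment (non-descendants of D, excluding D and A): {S, U}.
Backdoor paths from D to A:
  (none)
With no backdoor paths the empty set already satisfies the criterion, and it is trivially minimal.

{}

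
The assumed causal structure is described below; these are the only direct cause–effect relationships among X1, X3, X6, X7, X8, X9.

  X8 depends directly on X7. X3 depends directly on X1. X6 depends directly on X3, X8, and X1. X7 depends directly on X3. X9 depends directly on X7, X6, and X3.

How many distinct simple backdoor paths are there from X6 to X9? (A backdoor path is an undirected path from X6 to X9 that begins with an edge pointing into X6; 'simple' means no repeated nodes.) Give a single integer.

A backdoor path from X6 to X9 is any simple undirected path whose first edge points into X6 (i.e. leaves X6 via a parent).
Parents of X6: {X1, X3, X8}.
Enumerating:
  P1: X6 <- X1 -> X3 -> X7 -> X9
  P2: X6 <- X1 -> X3 -> X9
  P3: X6 <- X3 -> X7 -> X9
  P4: X6 <- X3 -> X9
  P5: X6 <- X8 <- X7 <- X3 -> X9
  P6: X6 <- X8 <- X7 -> X9
That exhausts the simple backdoor paths. Count: 6.

6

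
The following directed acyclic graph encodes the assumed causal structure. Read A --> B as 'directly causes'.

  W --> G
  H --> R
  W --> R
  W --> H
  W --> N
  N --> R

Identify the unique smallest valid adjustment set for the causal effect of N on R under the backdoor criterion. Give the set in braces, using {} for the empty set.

Variables eligible for adjustment (non-descendants of N, excluding N and R): {G, H, W}.
Backdoor paths from N to R:
  P1: N <- W -> H -> R
  P2: N <- W -> R
The empty set is not sufficient: P1 (N <- W -> H -> R) has no collider blocking it and no conditioned non-collider, so it is open.
Try {W}:
  P1: blocked at fork node W ∈ conditioning set.
  P2: blocked at fork node W ∈ conditioning set.
{W} contains no descendant of N and blocks every backdoor path.
No other singleton works — e.g. {G} leaves P1 open — so {W} is the unique smallest valid adjustment set.

{W}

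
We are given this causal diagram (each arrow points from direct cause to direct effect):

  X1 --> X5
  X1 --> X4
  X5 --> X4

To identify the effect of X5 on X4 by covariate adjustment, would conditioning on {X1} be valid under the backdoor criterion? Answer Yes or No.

Backdoor paths from X5 to X4 (paths whose first edge points into X5):
  P1: X5 <- X1 -> X4
Condition 1 (no descendant of X5 in the set): holds — descendants of X5 are {X4}; none are in {X1}.
Condition 2 (every backdoor path blocked by {X1}):
  P1: blocked at fork node X1 ∈ conditioning set.
{X1} satisfies the backdoor criterion.

Yes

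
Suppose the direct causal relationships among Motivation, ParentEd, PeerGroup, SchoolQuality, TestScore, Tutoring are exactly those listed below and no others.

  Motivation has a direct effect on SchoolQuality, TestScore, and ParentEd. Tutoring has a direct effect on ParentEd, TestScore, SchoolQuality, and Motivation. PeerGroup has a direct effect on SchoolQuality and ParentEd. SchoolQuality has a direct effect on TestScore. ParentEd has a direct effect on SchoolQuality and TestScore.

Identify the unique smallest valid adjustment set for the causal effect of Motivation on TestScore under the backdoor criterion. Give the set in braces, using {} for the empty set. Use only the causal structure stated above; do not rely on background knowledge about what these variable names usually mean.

{Tutoring}

Variables eligible for adjustment (non-descendants of Motivation, excluding Motivation and TestScore): {PeerGroup, Tutoring}.
Backdoor paths from Motivation to TestScore:
  P1: Motivation <- Tutoring -> ParentEd <- PeerGroup -> SchoolQuality -> TestScore
  P2: Motivation <- Tutoring -> ParentEd -> SchoolQuality -> TestScore
  P3: Motivation <- Tutoring -> ParentEd -> TestScore
  P4: Motivation <- Tutoring -> SchoolQuality <- PeerGroup -> ParentEd -> TestScore
  P5: Motivation <- Tutoring -> SchoolQuality <- ParentEd -> TestScore
  P6: Motivation <- Tutoring -> SchoolQuality -> TestScore
  P7: Motivation <- Tutoring -> TestScore
The empty set is not sufficient: P2 (Motivation <- Tutoring -> ParentEd -> SchoolQuality -> TestScore) has no collider blocking it and no conditioned non-collider, so it is open.
Try {Tutoring}:
  P1: blocked at fork node Tutoring ∈ conditioning set.
  P2: blocked at fork node Tutoring ∈ conditioning set.
  P3: blocked at fork node Tutoring ∈ conditioning set.
  P4: blocked at fork node Tutoring ∈ conditioning set.
  P5: blocked at fork node Tutoring ∈ conditioning set.
  P6: blocked at fork node Tutoring ∈ conditioning set.
  P7: blocked at fork node Tutoring ∈ conditioning set.
{Tutoring} contains no descendant of Motivation and blocks every backdoor path.
No other singleton works — e.g. {PeerGroup} leaves P2 open — so {Tutoring} is the unique smallest valid adjustment set.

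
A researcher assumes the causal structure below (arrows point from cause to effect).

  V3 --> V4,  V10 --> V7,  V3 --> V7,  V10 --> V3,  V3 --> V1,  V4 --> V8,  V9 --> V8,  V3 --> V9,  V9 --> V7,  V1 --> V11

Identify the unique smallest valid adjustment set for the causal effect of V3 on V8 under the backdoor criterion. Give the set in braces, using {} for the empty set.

{}

Variables eligible for adjustment (non-descendants of V3, excluding V3 and V8): {V10}.
Backdoor paths from V3 to V8:
  P1: V3 <- V10 -> V7 <- V9 -> V8
Each backdoor path contains an unconditioned collider, so every path is already blocked with the empty conditioning set:
  P1: blocked at collider V7 (neither it nor any descendant is in the conditioning set).
The empty set is therefore the unique smallest valid set.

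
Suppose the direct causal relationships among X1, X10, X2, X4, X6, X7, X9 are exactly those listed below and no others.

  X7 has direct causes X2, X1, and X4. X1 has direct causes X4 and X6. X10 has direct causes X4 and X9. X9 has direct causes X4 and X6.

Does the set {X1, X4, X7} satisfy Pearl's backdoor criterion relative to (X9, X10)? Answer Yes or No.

Yes

Backdoor paths from X9 to X10 (paths whose first edge points into X9):
  P1: X9 <- X4 -> X10
  P2: X9 <- X6 -> X1 <- X4 -> X10
  P3: X9 <- X6 -> X1 -> X7 <- X4 -> X10
Condition 1 (no descendant of X9 in the set): holds — descendants of X9 are {X10}; none are in {X1, X4, X7}.
Condition 2 (every backdoor path blocked by {X1, X4, X7}):
  P1: blocked at fork node X4 ∈ conditioning set.
  P2: blocked at fork node X4 ∈ conditioning set.
  P3: blocked at chain node X1 ∈ conditioning set.
{X1, X4, X7} satisfies the backdoor criterion.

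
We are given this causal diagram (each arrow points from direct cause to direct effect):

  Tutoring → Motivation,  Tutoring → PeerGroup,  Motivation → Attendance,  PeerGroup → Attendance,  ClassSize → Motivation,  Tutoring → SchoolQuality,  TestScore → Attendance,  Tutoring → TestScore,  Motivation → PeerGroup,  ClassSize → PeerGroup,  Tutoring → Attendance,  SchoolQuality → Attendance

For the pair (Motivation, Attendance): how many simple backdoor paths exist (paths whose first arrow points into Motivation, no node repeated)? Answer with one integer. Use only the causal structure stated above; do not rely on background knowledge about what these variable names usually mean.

A backdoor path from Motivation to Attendance is any simple undirected path whose first edge points into Motivation (i.e. leaves Motivation via a parent).
Parents of Motivation: {ClassSize, Tutoring}.
Enumerating:
  P1: Motivation <- Tutoring -> SchoolQuality -> Attendance
  P2: Motivation <- Tutoring -> TestScore -> Attendance
  P3: Motivation <- Tutoring -> PeerGroup -> Attendance
  P4: Motivation <- Tutoring -> Attendance
  P5: Motivation <- ClassSize -> PeerGroup <- Tutoring -> SchoolQuality -> Attendance
  P6: Motivation <- ClassSize -> PeerGroup <- Tutoring -> TestScore -> Attendance
  P7: Motivation <- ClassSize -> PeerGroup <- Tutoring -> Attendance
  P8: Motivation <- ClassSize -> PeerGroup -> Attendance
That exhausts the simple backdoor paths. Count: 8.

8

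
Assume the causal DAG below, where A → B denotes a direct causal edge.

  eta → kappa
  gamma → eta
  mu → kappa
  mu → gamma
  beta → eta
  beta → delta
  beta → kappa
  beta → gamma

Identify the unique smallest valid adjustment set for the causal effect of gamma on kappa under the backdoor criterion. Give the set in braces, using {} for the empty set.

Variables eligible for adjustment (non-descendants of gamma, excluding gamma and kappa): {beta, delta, mu}.
Backdoor paths from gamma to kappa:
  P1: gamma <- beta -> eta -> kappa
  P2: gamma <- beta -> kappa
  P3: gamma <- mu -> kappa
The empty set is not sufficient: P1 (gamma <- beta -> eta -> kappa) has no collider blocking it and no conditioned non-collider, so it is open.
Try {beta, mu}:
  P1: blocked at fork node beta ∈ conditioning set.
  P2: blocked at fork node beta ∈ conditioning set.
  P3: blocked at fork node mu ∈ conditioning set.
{beta, mu} contains no descendant of gamma and blocks every backdoor path.
Every element of {beta, mu} is needed (dropping beta leaves P1 open; dropping mu leaves P3 open), so no proper subset is valid.
Among all size-2 subsets of the eligible variables, only {beta, mu} blocks every backdoor path, so it is the unique smallest valid adjustment set.

{beta, mu}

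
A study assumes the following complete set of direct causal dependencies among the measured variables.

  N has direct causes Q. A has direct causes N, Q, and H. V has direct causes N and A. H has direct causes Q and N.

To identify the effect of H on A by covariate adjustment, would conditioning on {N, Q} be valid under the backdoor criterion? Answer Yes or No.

Backdoor paths from H to A (paths whose first edge points into H):
  P1: H <- Q -> N -> A
  P2: H <- Q -> N -> V <- A
  P3: H <- Q -> A
  P4: H <- N <- Q -> A
  P5: H <- N -> A
  P6: H <- N -> V <- A
Condition 1 (no descendant of H in the set): holds — descendants of H are {A, V}; none are in {N, Q}.
Condition 2 (every backdoor path blocked by {N, Q}):
  P1: blocked at fork node Q ∈ conditioning set.
  P2: blocked at fork node Q ∈ conditioning set.
  P3: blocked at fork node Q ∈ conditioning set.
  P4: blocked at chain node N ∈ conditioning set.
  P5: blocked at fork node N ∈ conditioning set.
  P6: blocked at fork node N ∈ conditioning set.
{N, Q} satisfies the backdoor criterion.

Yes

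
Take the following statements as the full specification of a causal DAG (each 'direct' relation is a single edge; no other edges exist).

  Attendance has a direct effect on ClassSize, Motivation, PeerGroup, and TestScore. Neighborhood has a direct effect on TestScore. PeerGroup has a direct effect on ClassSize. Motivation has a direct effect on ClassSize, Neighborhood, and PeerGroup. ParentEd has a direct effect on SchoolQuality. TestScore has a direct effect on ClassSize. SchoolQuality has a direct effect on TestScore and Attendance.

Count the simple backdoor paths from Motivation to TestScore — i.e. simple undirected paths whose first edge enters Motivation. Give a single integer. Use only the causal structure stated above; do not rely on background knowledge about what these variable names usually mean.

4

A backdoor path from Motivation to TestScore is any simple undirected path whose first edge points into Motivation (i.e. leaves Motivation via a parent).
Parents of Motivation: {Attendance}.
Enumerating:
  P1: Motivation <- Attendance <- SchoolQuality -> TestScore
  P2: Motivation <- Attendance -> PeerGroup -> ClassSize <- TestScore
  P3: Motivation <- Attendance -> TestScore
  P4: Motivation <- Attendance -> ClassSize <- TestScore
That exhausts the simple backdoor paths. Count: 4.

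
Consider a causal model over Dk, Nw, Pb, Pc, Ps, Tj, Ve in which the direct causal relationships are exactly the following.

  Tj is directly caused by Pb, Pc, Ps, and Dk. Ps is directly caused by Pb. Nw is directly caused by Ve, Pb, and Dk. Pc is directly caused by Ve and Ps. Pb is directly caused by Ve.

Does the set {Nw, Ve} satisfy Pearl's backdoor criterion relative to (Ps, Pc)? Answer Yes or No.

Yes

Backdoor paths from Ps to Pc (paths whose first edge points into Ps):
  P1: Ps <- Pb <- Ve -> Pc
  P2: Ps <- Pb <- Ve -> Nw <- Dk -> Tj <- Pc
  P3: Ps <- Pb -> Nw <- Ve -> Pc
  P4: Ps <- Pb -> Nw <- Dk -> Tj <- Pc
  P5: Ps <- Pb -> Tj <- Dk -> Nw <- Ve -> Pc
  P6: Ps <- Pb -> Tj <- Pc
Condition 1 (no descendant of Ps in the set): holds — descendants of Ps are {Pc, Tj}; none are in {Nw, Ve}.
Condition 2 (every backdoor path blocked by {Nw, Ve}):
  P1: blocked at fork node Ve ∈ conditioning set.
  P2: blocked at fork node Ve ∈ conditioning set.
  P3: blocked at fork node Ve ∈ conditioning set.
  P4: blocked at collider Tj (neither it nor any descendant is in the conditioning set).
  P5: blocked at collider Tj (neither it nor any descendant is in the conditioning set).
  P6: blocked at collider Tj (neither it nor any descendant is in the conditioning set).
{Nw, Ve} satisfies the backdoor criterion.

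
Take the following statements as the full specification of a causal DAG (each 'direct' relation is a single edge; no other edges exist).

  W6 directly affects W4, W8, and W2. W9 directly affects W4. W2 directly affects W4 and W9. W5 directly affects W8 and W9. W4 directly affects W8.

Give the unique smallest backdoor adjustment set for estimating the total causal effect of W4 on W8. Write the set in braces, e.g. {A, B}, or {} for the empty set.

{W5, W6}

Variables eligible for adjustment (non-descendants of W4, excluding W4 and W8): {W2, W5, W6, W9}.
Backdoor paths from W4 to W8:
  P1: W4 <- W6 -> W2 -> W9 <- W5 -> W8
  P2: W4 <- W6 -> W8
  P3: W4 <- W2 <- W6 -> W8
  P4: W4 <- W2 -> W9 <- W5 -> W8
  P5: W4 <- W9 <- W2 <- W6 -> W8
  P6: W4 <- W9 <- W5 -> W8
The empty set is not sufficient: P2 (W4 <- W6 -> W8) has no collider blocking it and no conditioned non-collider, so it is open.
Try {W5, W6}:
  P1: blocked at fork node W6 ∈ conditioning set.
  P2: blocked at fork node W6 ∈ conditioning set.
  P3: blocked at fork node W6 ∈ conditioning set.
  P4: blocked at collider W9 (neither it nor any descendant is in the conditioning set).
  P5: blocked at fork node W6 ∈ conditioning set.
  P6: blocked at fork node W5 ∈ conditioning set.
{W5, W6} contains no descendant of W4 and blocks every backdoor path.
Every element of {W5, W6} is needed (dropping W5 leaves P6 open; dropping W6 leaves P2 open), so no proper subset is valid.
Among all size-2 subsets of the eligible variables, only {W5, W6} blocks every backdoor path, so it is the unique smallest valid adjustment set.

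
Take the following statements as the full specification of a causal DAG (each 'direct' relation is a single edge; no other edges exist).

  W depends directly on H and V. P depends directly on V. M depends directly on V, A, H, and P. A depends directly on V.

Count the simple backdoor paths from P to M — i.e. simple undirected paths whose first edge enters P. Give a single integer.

3

A backdoor path from P to M is any simple undirected path whose first edge points into P (i.e. leaves P via a parent).
Parents of P: {V}.
Enumerating:
  P1: P <- V -> A -> M
  P2: P <- V -> W <- H -> M
  P3: P <- V -> M
That exhausts the simple backdoor paths. Count: 3.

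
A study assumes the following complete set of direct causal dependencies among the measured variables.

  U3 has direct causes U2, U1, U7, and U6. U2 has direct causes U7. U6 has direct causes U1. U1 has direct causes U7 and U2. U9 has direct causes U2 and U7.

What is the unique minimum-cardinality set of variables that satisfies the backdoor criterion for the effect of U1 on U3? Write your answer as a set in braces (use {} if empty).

Variables eligible for adjustment (non-descendants of U1, excluding U1 and U3): {U2, U7, U9}.
Backdoor paths from U1 to U3:
  P1: U1 <- U7 -> U2 -> U3
  P2: U1 <- U7 -> U9 <- U2 -> U3
  P3: U1 <- U7 -> U3
  P4: U1 <- U2 <- U7 -> U3
  P5: U1 <- U2 -> U9 <- U7 -> U3
  P6: U1 <- U2 -> U3
The empty set is not sufficient: P1 (U1 <- U7 -> U2 -> U3) has no collider blocking it and no conditioned non-collider, so it is open.
Try {U2, U7}:
  P1: blocked at fork node U7 ∈ conditioning set.
  P2: blocked at fork node U7 ∈ conditioning set.
  P3: blocked at fork node U7 ∈ conditioning set.
  P4: blocked at chain node U2 ∈ conditioning set.
  P5: blocked at fork node U2 ∈ conditioning set.
  P6: blocked at fork node U2 ∈ conditioning set.
{U2, U7} contains no descendant of U1 and blocks every backdoor path.
Every element of {U2, U7} is needed (dropping U2 leaves P6 open; dropping U7 leaves P3 open), so no proper subset is valid.
Among all size-2 subsets of the eligible variables, only {U2, U7} blocks every backdoor path, so it is the unique smallest valid adjustment set.

{U2, U7}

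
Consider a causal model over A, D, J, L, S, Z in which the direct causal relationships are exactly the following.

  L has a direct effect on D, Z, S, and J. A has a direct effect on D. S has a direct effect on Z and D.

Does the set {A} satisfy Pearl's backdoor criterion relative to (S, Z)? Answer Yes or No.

No

Backdoor paths from S to Z (paths whose first edge points into S):
  P1: S <- L -> Z
Condition 1 (no descendant of S in the set): holds — descendants of S are {D, Z}; none are in {A}.
Condition 2 (every backdoor path blocked by {A}):
  P1: open — no interior node is in the conditioning set.
{A} does not satisfy the backdoor criterion.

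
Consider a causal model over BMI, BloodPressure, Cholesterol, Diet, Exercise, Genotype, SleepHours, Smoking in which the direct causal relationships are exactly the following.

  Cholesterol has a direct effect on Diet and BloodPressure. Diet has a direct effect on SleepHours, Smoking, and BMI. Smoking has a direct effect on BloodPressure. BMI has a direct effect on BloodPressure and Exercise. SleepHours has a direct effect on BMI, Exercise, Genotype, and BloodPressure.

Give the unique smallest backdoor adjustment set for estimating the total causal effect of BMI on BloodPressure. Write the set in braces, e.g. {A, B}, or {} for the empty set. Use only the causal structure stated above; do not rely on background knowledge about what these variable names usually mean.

{Diet, SleepHours}

Variables eligible for adjustment (non-descendants of BMI, excluding BMI and BloodPressure): {Cholesterol, Diet, Genotype, SleepHours, Smoking}.
Backdoor paths from BMI to BloodPressure:
  P1: BMI <- Diet <- Cholesterol -> BloodPressure
  P2: BMI <- Diet -> SleepHours -> BloodPressure
  P3: BMI <- Diet -> Smoking -> BloodPressure
  P4: BMI <- SleepHours <- Diet <- Cholesterol -> BloodPressure
  P5: BMI <- SleepHours <- Diet -> Smoking -> BloodPressure
  P6: BMI <- SleepHours -> BloodPressure
The empty set is not sufficient: P1 (BMI <- Diet <- Cholesterol -> BloodPressure) has no collider blocking it and no conditioned non-collider, so it is open.
Try {Diet, SleepHours}:
  P1: blocked at chain node Diet ∈ conditioning set.
  P2: blocked at fork node Diet ∈ conditioning set.
  P3: blocked at fork node Diet ∈ conditioning set.
  P4: blocked at chain node SleepHours ∈ conditioning set.
  P5: blocked at chain node SleepHours ∈ conditioning set.
  P6: blocked at fork node SleepHours ∈ conditioning set.
{Diet, SleepHours} contains no descendant of BMI and blocks every backdoor path.
Every element of {Diet, SleepHours} is needed (dropping Diet leaves P1 open; dropping SleepHours leaves P6 open), so no proper subset is valid.
Among all size-2 subsets of the eligible variables, only {Diet, SleepHours} blocks every backdoor path, so it is the unique smallest valid adjustment set.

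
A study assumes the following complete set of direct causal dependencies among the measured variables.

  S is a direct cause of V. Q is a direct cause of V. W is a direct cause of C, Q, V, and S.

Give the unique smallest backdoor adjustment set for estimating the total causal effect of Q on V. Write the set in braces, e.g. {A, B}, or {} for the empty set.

Variables eligible for adjustment (non-descendants of Q, excluding Q and V): {C, S, W}.
Backdoor paths from Q to V:
  P1: Q <- W -> S -> V
  P2: Q <- W -> V
The empty set is not sufficient: P1 (Q <- W -> S -> V) has no collider blocking it and no conditioned non-collider, so it is open.
Try {W}:
  P1: blocked at fork node W ∈ conditioning set.
  P2: blocked at fork node W ∈ conditioning set.
{W} contains no descendant of Q and blocks every backdoor path.
No other singleton works — e.g. {S} leaves P2 open — so {W} is the unique smallest valid adjustment set.

{W}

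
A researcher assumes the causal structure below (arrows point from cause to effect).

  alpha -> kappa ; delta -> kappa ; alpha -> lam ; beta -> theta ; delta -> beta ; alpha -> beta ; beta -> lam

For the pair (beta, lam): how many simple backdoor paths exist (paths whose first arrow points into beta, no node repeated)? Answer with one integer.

2

A backdoor path from beta to lam is any simple undirected path whose first edge points into beta (i.e. leaves beta via a parent).
Parents of beta: {alpha, delta}.
Enumerating:
  P1: beta <- alpha -> lam
  P2: beta <- delta -> kappa <- alpha -> lam
That exhausts the simple backdoor paths. Count: 2.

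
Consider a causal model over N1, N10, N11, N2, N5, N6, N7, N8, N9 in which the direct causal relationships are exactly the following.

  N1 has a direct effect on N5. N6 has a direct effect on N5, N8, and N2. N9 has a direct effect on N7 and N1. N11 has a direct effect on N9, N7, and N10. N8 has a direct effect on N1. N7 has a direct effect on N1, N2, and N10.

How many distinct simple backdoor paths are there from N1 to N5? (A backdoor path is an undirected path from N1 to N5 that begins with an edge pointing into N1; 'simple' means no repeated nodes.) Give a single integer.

5

A backdoor path from N1 to N5 is any simple undirected path whose first edge points into N1 (i.e. leaves N1 via a parent).
Parents of N1: {N7, N8, N9}.
Enumerating:
  P1: N1 <- N9 <- N11 -> N7 -> N2 <- N6 -> N5
  P2: N1 <- N9 <- N11 -> N10 <- N7 -> N2 <- N6 -> N5
  P3: N1 <- N9 -> N7 -> N2 <- N6 -> N5
  P4: N1 <- N7 -> N2 <- N6 -> N5
  P5: N1 <- N8 <- N6 -> N5
That exhausts the simple backdoor paths. Count: 5.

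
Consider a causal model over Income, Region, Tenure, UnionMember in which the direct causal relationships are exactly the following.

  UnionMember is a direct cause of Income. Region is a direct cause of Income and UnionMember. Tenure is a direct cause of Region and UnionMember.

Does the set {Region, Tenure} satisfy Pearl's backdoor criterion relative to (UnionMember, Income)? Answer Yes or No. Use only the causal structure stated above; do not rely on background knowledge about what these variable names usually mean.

Backdoor paths from UnionMember to Income (paths whose first edge points into UnionMember):
  P1: UnionMember <- Tenure -> Region -> Income
  P2: UnionMember <- Region -> Income
Condition 1 (no descendant of UnionMember in the set): holds — descendants of UnionMember are {Income}; none are in {Region, Tenure}.
Condition 2 (every backdoor path blocked by {Region, Tenure}):
  P1: blocked at fork node Tenure ∈ conditioning set.
  P2: blocked at fork node Region ∈ conditioning set.
{Region, Tenure} satisfies the backdoor criterion.

Yes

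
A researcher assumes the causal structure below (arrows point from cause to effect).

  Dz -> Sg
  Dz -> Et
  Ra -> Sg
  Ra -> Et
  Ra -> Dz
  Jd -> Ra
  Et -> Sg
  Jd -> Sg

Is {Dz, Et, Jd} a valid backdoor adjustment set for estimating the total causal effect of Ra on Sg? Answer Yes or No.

No

Backdoor paths from Ra to Sg (paths whose first edge points into Ra):
  P1: Ra <- Jd -> Sg
Condition 1 (no descendant of Ra in the set): FAILS — Dz and Et are descendants of Ra.
Condition 2 (every backdoor path blocked by {Dz, Et, Jd}):
  P1: blocked at fork node Jd ∈ conditioning set.
{Dz, Et, Jd} does not satisfy the backdoor criterion.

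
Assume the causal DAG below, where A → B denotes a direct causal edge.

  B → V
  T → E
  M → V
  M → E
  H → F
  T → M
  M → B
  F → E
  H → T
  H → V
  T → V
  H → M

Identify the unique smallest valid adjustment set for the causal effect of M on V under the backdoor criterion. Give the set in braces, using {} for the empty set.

{H, T}

Variables eligible for adjustment (non-descendants of M, excluding M and V): {F, H, T}.
Backdoor paths from M to V:
  P1: M <- H -> F -> E <- T -> V
  P2: M <- H -> T -> V
  P3: M <- H -> V
  P4: M <- T <- H -> V
  P5: M <- T -> E <- F <- H -> V
  P6: M <- T -> V
The empty set is not sufficient: P2 (M <- H -> T -> V) has no collider blocking it and no conditioned non-collider, so it is open.
Try {H, T}:
  P1: blocked at fork node H ∈ conditioning set.
  P2: blocked at fork node H ∈ conditioning set.
  P3: blocked at fork node H ∈ conditioning set.
  P4: blocked at chain node T ∈ conditioning set.
  P5: blocked at fork node T ∈ conditioning set.
  P6: blocked at fork node T ∈ conditioning set.
{H, T} contains no descendant of M and blocks every backdoor path.
Every element of {H, T} is needed (dropping H leaves P3 open; dropping T leaves P6 open), so no proper subset is valid.
Among all size-2 subsets of the eligible variables, only {H, T} blocks every backdoor path, so it is the unique smallest valid adjustment set.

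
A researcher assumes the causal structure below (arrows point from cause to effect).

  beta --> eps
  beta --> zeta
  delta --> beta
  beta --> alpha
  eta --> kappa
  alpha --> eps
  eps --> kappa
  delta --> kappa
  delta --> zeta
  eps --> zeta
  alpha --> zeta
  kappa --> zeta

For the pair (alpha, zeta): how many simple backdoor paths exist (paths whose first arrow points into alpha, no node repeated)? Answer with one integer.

A backdoor path from alpha to zeta is any simple undirected path whose first edge points into alpha (i.e. leaves alpha via a parent).
Parents of alpha: {beta}.
Enumerating:
  P1: alpha <- beta <- delta -> kappa <- eps -> zeta
  P2: alpha <- beta <- delta -> kappa -> zeta
  P3: alpha <- beta <- delta -> zeta
  P4: alpha <- beta -> eps -> kappa <- delta -> zeta
  P5: alpha <- beta -> eps -> kappa -> zeta
  P6: alpha <- beta -> eps -> zeta
  P7: alpha <- beta -> zeta
That exhausts the simple backdoor paths. Count: 7.

7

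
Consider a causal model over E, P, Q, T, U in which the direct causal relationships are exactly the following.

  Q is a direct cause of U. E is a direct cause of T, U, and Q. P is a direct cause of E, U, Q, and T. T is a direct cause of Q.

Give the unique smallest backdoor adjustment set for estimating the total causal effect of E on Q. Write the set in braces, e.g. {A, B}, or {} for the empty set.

Variables eligible for adjustment (non-descendants of E, excluding E and Q): {P}.
Backdoor paths from E to Q:
  P1: E <- P -> T -> Q
  P2: E <- P -> Q
  P3: E <- P -> U <- Q
The empty set is not sufficient: P1 (E <- P -> T -> Q) has no collider blocking it and no conditioned non-collider, so it is open.
Try {P}:
  P1: blocked at fork node P ∈ conditioning set.
  P2: blocked at fork node P ∈ conditioning set.
  P3: blocked at fork node P ∈ conditioning set.
{P} contains no descendant of E and blocks every backdoor path.
{P} is the unique smallest valid adjustment set.

{P}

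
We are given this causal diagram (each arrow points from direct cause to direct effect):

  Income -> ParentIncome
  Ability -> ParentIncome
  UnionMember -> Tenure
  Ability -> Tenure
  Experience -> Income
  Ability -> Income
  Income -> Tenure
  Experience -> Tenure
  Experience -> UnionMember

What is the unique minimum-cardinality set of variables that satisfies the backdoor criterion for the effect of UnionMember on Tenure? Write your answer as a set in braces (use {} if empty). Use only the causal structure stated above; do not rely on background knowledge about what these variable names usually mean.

{Experience}

Variables eligible for adjustment (non-descendants of UnionMember, excluding UnionMember and Tenure): {Ability, Experience, Income, ParentIncome}.
Backdoor paths from UnionMember to Tenure:
  P1: UnionMember <- Experience -> Income <- Ability -> Tenure
  P2: UnionMember <- Experience -> Income -> ParentIncome <- Ability -> Tenure
  P3: UnionMember <- Experience -> Income -> Tenure
  P4: UnionMember <- Experience -> Tenure
The empty set is not sufficient: P3 (UnionMember <- Experience -> Income -> Tenure) has no collider blocking it and no conditioned non-collider, so it is open.
Try {Experience}:
  P1: blocked at fork node Experience ∈ conditioning set.
  P2: blocked at fork node Experience ∈ conditioning set.
  P3: blocked at fork node Experience ∈ conditioning set.
  P4: blocked at fork node Experience ∈ conditioning set.
{Experience} contains no descendant of UnionMember and blocks every backdoor path.
No other singleton works — e.g. {Ability} leaves P3 open — so {Experience} is the unique smallest valid adjustment set.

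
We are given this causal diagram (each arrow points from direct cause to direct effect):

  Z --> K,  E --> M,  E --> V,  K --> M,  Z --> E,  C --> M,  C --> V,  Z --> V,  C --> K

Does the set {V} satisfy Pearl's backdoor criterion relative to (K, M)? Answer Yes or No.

No

Backdoor paths from K to M (paths whose first edge points into K):
  P1: K <- Z -> E -> M
  P2: K <- Z -> E -> V <- C -> M
  P3: K <- Z -> V <- C -> M
  P4: K <- Z -> V <- E -> M
  P5: K <- C -> M
  P6: K <- C -> V <- Z -> E -> M
  P7: K <- C -> V <- E -> M
Condition 1 (no descendant of K in the set): holds — descendants of K are {M}; none are in {V}.
Condition 2 (every backdoor path blocked by {V}):
  P1: open — no interior node is in the conditioning set.
  P2: open — collider(s) V are conditioned on (or have a conditioned descendant) and no non-collider on the path is in the set.
  P3: open — collider(s) V are conditioned on (or have a conditioned descendant) and no non-collider on the path is in the set.
  P4: open — collider(s) V are conditioned on (or have a conditioned descendant) and no non-collider on the path is in the set.
  P5: open — no interior node is in the conditioning set.
  P6: open — collider(s) V are conditioned on (or have a conditioned descendant) and no non-collider on the path is in the set.
  P7: open — collider(s) V are conditioned on (or have a conditioned descendant) and no non-collider on the path is in the set.
{V} does not satisfy the backdoor criterion.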